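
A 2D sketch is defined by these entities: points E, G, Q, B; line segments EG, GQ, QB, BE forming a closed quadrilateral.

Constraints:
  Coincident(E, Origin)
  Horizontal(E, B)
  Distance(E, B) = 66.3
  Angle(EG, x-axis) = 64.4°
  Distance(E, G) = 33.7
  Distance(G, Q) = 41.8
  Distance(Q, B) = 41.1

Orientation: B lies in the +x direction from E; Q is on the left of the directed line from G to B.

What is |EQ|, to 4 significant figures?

68.05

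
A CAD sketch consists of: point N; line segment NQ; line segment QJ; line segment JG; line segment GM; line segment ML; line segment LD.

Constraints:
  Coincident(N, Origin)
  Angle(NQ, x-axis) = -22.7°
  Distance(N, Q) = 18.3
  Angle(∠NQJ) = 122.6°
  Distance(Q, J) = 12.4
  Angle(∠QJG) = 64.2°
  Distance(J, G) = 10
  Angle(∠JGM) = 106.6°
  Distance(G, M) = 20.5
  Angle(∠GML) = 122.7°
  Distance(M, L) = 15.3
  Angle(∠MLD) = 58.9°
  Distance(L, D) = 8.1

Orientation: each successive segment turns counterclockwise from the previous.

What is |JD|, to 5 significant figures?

23.787

N is at the origin; NQ runs at -22.7° with length 18.3, so Q = (16.882, -7.0621). ∠NQJ = 122.6° gives QJ at 34.700° from the x-axis; with |QJ| = 12.4, J = (27.077, -0.0030145). ∠QJG = 64.2° gives JG at 150.50° from the x-axis; with |JG| = 10.0, G = (18.373, 4.9212). ∠JGM = 106.6° gives GM at -136.10° from the x-axis; with |GM| = 20.5, M = (3.6022, -9.2935). ∠GML = 122.7° gives ML at -78.800° from the x-axis; with |ML| = 15.3, L = (6.5740, -24.302). ∠MLD = 58.9° gives LD at 42.300° from the x-axis; with |LD| = 8.1, D = (12.565, -18.851). Then |JD| = |D − J| = 23.787.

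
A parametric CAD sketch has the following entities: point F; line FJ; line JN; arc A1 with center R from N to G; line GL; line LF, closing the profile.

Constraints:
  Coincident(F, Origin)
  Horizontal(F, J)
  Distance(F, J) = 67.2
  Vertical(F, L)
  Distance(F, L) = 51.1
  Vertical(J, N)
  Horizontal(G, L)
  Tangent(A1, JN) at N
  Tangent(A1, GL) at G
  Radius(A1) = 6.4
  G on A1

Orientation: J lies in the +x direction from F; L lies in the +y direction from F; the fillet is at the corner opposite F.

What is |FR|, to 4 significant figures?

75.46

F is at the origin; FJ is horizontal with |FJ| = 67.2 and J on the +x side, so J = (67.20, 0.000). F and L share the same x with |FL| = 51.1 and L on the +y side, so L = (0.000, 51.10). The virtual corner opposite F is at (67.20, 51.10). The tangent condition forces RN to be normal to JN and A1 meets GL tangentially, so RG is at right angles to GL, with radius 6.4, so the center R sits 6.4 in from both sides at R = (60.80, 44.70). Then |FR| = |R − F| = 75.46.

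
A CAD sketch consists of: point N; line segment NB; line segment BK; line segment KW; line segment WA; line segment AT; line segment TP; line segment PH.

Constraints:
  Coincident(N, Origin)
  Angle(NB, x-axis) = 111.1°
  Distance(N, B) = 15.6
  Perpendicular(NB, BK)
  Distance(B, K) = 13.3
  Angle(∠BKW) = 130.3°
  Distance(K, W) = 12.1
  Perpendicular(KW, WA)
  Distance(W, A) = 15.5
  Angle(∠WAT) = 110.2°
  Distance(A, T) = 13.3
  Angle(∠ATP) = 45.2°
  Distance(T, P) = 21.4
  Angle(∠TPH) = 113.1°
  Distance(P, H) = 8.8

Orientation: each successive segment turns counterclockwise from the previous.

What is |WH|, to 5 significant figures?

5.2946

N is at the origin; NB runs at 111.1° with length 15.6, so B = (-5.6160, 14.554). NB ⟂ BK, so BK runs at -158.90°; with |BK| = 13.3, K = (-18.024, 9.7661). ∠BKW = 130.3° gives KW at -109.20° from the x-axis; with |KW| = 12.1, W = (-22.004, -1.6608). The perpendicularity gives WA at right angles to KW, so WA runs at -19.200°; with |WA| = 15.5, A = (-7.3657, -6.7583). ∠WAT = 110.2° gives AT at 50.600° from the x-axis; with |AT| = 13.3, T = (1.0762, 3.5191). ∠ATP = 45.2° gives TP at -174.60° from the x-axis; with |TP| = 21.4, P = (-20.229, 1.5052). ∠TPH = 113.1° gives PH at -107.70° from the x-axis; with |PH| = 8.8, H = (-22.904, -6.8783). Then |WH| = |H − W| = 5.2946.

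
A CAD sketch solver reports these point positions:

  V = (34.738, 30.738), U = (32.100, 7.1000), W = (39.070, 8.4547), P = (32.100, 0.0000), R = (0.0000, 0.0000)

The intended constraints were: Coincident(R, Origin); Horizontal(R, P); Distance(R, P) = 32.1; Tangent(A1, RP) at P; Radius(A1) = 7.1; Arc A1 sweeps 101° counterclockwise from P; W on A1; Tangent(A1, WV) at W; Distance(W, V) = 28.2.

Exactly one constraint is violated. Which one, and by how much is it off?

Distance(W, V) = 28.2 — off by 5.50.

R = (0.00, 0.00) ✓; R.y = 0.00, P.y = 0.00 ✓; |RP| = 32.10 ✓; ∠(UP, PR) = 90.00° ✓; |UP| = 7.100 ✓; bearing(U→W) − bearing(U→P) = 101.0° ✓; |UW| = 7.100 ✓; ∠(UW, WV) = 90.00° ✓; |WV| = 22.70 ✗.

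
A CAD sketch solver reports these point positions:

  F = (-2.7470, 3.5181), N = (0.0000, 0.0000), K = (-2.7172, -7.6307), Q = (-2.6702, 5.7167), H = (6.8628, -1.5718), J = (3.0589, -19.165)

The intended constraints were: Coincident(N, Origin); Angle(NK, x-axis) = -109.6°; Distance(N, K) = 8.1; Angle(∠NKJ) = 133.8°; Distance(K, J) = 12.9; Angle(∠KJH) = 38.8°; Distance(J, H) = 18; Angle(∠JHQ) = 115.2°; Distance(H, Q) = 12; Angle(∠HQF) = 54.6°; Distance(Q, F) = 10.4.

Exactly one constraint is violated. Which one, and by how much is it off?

Distance(Q, F) = 10.4 — off by 8.20.

N = (0.00, 0.00) ✓; NK at -109.6° ✓; |NK| = 8.100 ✓; ∠NKJ = 133.8° ✓; |KJ| = 12.90 ✓; ∠KJH = 38.80° ✓; |JH| = 18.00 ✓; ∠JHQ = 115.2° ✓; |HQ| = 12.00 ✓; ∠HQF = 54.60° ✓; |QF| = 2.200 ✗.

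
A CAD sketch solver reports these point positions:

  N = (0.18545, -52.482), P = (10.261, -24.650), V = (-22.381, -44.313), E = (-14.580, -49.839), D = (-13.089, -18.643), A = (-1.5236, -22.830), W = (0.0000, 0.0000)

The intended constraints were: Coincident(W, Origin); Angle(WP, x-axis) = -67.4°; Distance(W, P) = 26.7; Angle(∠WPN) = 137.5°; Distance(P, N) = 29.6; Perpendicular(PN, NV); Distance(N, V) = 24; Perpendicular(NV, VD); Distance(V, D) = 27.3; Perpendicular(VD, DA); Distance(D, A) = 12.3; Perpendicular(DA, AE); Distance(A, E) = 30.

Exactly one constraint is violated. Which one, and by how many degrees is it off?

Perpendicular(DA, AE) — off by 5.90°.

W = (0.00, 0.00) ✓; WP at -67.40° ✓; |WP| = 26.70 ✓; ∠WPN = 137.5° ✓; |PN| = 29.60 ✓; ∠(PN, NV) = 90.00° ✓; |NV| = 24.00 ✓; ∠(NV, VD) = 90.00° ✓; |VD| = 27.30 ✓; ∠(VD, DA) = 90.00° ✓; |DA| = 12.30 ✓; ∠(DA, AE) = 95.90° ✗; |AE| = 30.00 ✓.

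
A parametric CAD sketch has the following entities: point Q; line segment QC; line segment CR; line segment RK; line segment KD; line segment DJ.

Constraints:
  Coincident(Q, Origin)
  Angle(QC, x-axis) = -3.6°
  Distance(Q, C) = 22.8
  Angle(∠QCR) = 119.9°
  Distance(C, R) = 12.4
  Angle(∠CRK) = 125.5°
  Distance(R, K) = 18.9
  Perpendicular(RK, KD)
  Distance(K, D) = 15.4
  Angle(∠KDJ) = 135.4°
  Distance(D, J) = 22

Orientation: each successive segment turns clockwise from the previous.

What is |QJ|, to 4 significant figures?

1.186

The perpendicularity gives KD at right angles to RK, so KD runs at 151.8°; with |KD| = 15.4, D = (5.746, -21.93). ∠KDJ = 135.4° gives DJ at 107.2° from the x-axis; with |DJ| = 22.0, J = (-0.7598, -0.9113). Then |QJ| = |J − Q| = 1.186.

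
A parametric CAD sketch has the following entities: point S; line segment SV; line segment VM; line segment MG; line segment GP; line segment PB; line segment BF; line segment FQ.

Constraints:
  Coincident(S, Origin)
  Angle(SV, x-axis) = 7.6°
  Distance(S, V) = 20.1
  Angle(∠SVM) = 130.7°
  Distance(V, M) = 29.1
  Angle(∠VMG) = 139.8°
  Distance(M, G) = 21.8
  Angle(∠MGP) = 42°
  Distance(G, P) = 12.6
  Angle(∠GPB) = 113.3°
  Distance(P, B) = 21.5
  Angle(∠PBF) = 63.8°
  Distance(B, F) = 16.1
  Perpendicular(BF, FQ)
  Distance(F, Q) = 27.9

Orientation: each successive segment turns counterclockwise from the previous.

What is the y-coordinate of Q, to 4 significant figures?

48.50

S is at the origin; SV runs at 7.6° with length 20.1, so V = (19.92, 2.658). ∠SVM = 130.7° gives VM at 56.90° from the x-axis; with |VM| = 29.1, M = (35.81, 27.04). ∠VMG = 139.8° gives MG at 97.10° from the x-axis; with |MG| = 21.8, G = (33.12, 48.67). ∠MGP = 42.0° gives GP at -124.9° from the x-axis; with |GP| = 12.6, P = (25.91, 38.33). ∠GPB = 113.3° gives PB at -58.20° from the x-axis; with |PB| = 21.5, B = (37.24, 20.06). ∠PBF = 63.8° gives BF at 58.00° from the x-axis; with |BF| = 16.1, F = (45.77, 33.72). BF ⟂ FQ, so FQ runs at 148.0°; with |FQ| = 27.9, Q = (22.11, 48.50). So Q.y = 48.50.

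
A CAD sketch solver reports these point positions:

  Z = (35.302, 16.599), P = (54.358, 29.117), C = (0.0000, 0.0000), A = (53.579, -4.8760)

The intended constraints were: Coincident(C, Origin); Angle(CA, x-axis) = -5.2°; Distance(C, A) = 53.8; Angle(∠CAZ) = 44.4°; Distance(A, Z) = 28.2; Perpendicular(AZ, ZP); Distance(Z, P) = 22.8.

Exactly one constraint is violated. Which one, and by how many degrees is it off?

Perpendicular(AZ, ZP) — off by 7.10°.

C = (0.00, 0.00) ✓; CA at -5.200° ✓; |CA| = 53.80 ✓; ∠CAZ = 44.40° ✓; |AZ| = 28.20 ✓; ∠(AZ, ZP) = 97.10° ✗; |ZP| = 22.80 ✓.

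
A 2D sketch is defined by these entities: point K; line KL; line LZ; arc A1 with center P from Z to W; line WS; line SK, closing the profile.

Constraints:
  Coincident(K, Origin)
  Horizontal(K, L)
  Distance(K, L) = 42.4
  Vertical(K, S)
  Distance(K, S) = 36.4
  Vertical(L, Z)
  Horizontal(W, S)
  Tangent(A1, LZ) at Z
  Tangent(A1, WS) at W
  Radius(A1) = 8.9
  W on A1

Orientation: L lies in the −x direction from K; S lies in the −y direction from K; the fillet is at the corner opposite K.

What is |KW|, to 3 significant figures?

49.5

K is at the origin; KL is horizontal with |KL| = 42.4 and L on the −x side, so L = (-42.4, 0.00). K and S share the same x with |KS| = 36.4 and S on the −y side, so S = (0.00, -36.4). The virtual corner opposite K is at (-42.4, -36.4). A1 meets LZ tangentially, so PZ is at right angles to LZ and tangency of A1 to WS means the radius PW is perpendicular to WS, with radius 8.9, so the center P sits 8.9 in from both sides at P = (-33.5, -27.5). That places the tangent points at Z = (-42.4, -27.5) on LZ and W = (-33.5, -36.4) on WS. Then |KW| = |W − K| = 49.5.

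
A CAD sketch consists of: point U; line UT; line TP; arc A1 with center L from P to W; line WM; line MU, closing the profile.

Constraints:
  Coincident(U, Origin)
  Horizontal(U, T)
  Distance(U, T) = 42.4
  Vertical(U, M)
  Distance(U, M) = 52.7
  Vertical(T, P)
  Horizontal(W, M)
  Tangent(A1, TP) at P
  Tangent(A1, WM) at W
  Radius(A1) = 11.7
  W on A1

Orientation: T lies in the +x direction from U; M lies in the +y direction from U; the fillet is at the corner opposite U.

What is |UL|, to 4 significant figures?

51.22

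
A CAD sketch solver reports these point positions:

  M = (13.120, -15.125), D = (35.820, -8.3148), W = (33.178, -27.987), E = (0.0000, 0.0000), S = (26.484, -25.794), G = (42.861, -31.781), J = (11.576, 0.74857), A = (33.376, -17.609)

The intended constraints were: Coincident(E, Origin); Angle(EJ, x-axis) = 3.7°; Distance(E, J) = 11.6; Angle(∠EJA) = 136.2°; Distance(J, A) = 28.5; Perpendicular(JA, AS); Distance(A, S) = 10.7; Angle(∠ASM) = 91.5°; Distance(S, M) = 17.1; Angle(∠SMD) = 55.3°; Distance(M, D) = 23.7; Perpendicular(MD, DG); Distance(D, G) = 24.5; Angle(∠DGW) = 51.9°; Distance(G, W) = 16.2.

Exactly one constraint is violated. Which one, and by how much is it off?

Distance(G, W) = 16.2 — off by 5.80.

E = (0.00, 0.00) ✓; EJ at 3.700° ✓; |EJ| = 11.60 ✓; ∠EJA = 136.2° ✓; |JA| = 28.50 ✓; ∠(JA, AS) = 90.00° ✓; |AS| = 10.70 ✓; ∠ASM = 91.50° ✓; |SM| = 17.10 ✓; ∠SMD = 55.30° ✓; |MD| = 23.70 ✓; ∠(MD, DG) = 90.00° ✓; |DG| = 24.50 ✓; ∠DGW = 51.90° ✓; |GW| = 10.40 ✗.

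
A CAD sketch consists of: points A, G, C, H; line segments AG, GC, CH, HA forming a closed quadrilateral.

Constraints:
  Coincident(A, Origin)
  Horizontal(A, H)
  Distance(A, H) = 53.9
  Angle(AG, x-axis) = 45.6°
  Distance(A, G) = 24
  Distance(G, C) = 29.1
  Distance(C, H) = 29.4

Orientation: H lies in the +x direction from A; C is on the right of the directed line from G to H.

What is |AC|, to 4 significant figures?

28.33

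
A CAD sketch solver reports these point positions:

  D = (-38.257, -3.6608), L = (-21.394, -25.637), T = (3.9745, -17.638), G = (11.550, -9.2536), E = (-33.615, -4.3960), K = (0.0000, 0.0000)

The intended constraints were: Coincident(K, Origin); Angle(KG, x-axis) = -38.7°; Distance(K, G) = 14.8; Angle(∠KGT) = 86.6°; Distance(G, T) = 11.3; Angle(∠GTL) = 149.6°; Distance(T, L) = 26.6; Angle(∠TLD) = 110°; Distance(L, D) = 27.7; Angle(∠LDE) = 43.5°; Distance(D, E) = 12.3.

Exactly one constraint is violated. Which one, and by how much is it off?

Distance(D, E) = 12.3 — off by 7.60.

K = (0.00, 0.00) ✓; KG at -38.70° ✓; |KG| = 14.80 ✓; ∠KGT = 86.60° ✓; |GT| = 11.30 ✓; ∠GTL = 149.6° ✓; |TL| = 26.60 ✓; ∠TLD = 110.0° ✓; |LD| = 27.70 ✓; ∠LDE = 43.50° ✓; |DE| = 4.700 ✗.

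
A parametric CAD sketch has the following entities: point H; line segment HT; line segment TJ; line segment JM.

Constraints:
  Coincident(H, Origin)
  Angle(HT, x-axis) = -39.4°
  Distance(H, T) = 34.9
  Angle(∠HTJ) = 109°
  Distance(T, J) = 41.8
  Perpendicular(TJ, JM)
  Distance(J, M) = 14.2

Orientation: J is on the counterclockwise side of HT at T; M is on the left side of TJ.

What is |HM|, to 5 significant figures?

56.388

H is at the origin; HT runs at -39.4° with length 34.9, so T = 34.9·(cos -39.4°, sin -39.4°) = (26.968, -22.152). ∠HTJ = 109.0°, so TJ runs at -39.4° + (180° − 109.0°) = 31.600° from the x-axis; with |TJ| = 41.8, J = T + 41.8·(cos 31.600°, sin 31.600°) = (62.571, -0.24948). TJ is perpendicular to JM; with |JM| = 14.2 on the left of TJ, M = J + 14.2·(-0.52399, 0.85173) = (55.130, 11.845). Then |HM| = |M − H| = 56.388.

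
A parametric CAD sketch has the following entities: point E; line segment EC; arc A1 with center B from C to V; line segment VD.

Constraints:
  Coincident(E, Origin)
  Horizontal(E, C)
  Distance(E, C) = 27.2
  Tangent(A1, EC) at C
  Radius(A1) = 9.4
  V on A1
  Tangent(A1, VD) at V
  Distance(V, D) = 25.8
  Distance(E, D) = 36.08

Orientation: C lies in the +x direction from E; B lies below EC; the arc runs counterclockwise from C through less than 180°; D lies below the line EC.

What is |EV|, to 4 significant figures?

19.58

E is at the origin; E and C share the same y with |EC| = 27.2 and C on the +x side, so C = (27.20, 0.000). The tangent condition forces BC to be normal to EC, so B = C + (0, -9.4) = (27.20, -9.400). Since BV ⟂ VD (tangency), |BD| = √(9.4² + 25.8²) = 27.46 regardless of where V sits on A1. So D lies on both circle(E, 36.08) and circle(B, 27.46); the below-EC intersection is D = (13.77, -33.35). V is the foot of the tangent from D: V = (17.92, -7.886).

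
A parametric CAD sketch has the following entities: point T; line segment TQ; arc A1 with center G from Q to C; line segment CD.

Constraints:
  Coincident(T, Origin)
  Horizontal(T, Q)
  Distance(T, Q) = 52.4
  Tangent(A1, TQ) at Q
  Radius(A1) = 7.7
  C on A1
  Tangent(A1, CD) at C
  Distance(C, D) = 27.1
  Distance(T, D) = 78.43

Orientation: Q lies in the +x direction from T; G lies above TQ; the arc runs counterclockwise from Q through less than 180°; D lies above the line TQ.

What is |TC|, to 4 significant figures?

58.83

Checks: T = (0.00, 0.00) ✓; |TQ| = 52.40 ✓; |GC| = 7.700 ✓; ∠(GC, CD) = 90.00° ✓; |CD| = 27.10 ✓; |TD| = 78.43 ✓.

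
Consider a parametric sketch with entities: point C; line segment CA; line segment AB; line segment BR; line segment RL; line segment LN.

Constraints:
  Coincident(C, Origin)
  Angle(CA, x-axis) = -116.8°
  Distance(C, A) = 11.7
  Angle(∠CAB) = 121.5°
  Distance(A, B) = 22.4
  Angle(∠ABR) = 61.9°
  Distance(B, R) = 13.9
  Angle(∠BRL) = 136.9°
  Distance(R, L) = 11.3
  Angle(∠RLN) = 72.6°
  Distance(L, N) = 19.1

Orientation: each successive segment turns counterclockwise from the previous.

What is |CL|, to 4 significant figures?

12.73

C is at the origin; CA runs at -116.8° with length 11.7, so A = (-5.275, -10.44). ∠CAB = 121.5° gives AB at -58.30° from the x-axis; with |AB| = 22.4, B = (6.495, -29.50). ∠ABR = 61.9° gives BR at 59.80° from the x-axis; with |BR| = 13.9, R = (13.49, -17.49). ∠BRL = 136.9° gives RL at 102.9° from the x-axis; with |RL| = 11.3, L = (10.96, -6.473). Then |CL| = |L − C| = 12.73.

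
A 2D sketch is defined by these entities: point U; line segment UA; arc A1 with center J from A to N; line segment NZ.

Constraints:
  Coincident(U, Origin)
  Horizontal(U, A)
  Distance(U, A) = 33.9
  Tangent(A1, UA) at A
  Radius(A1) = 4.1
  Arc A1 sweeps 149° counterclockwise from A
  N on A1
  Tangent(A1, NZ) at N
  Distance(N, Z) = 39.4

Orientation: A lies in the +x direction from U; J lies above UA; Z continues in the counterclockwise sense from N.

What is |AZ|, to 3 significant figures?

42.2

U is at the origin; U and A share the same y with |UA| = 33.9 and A on the +x side, so A = (33.9, 0.00). Tangency of A1 to UA means the radius JA is perpendicular to UA, so J = A + (0, 4.1) = (33.9, 4.10). On A1, A sits at bearing -90° from J; a 149° counterclockwise sweep puts N at bearing 59°, so N = J + 4.1·(cos 59°, sin 59°) = (36.0, 7.61). The tangent condition forces JN to be normal to NZ, so NZ runs along (−sin 59°, cos 59°); with |NZ| = 39.4, Z = (2.24, 27.9). Then |AZ| = |Z − A| = 42.2.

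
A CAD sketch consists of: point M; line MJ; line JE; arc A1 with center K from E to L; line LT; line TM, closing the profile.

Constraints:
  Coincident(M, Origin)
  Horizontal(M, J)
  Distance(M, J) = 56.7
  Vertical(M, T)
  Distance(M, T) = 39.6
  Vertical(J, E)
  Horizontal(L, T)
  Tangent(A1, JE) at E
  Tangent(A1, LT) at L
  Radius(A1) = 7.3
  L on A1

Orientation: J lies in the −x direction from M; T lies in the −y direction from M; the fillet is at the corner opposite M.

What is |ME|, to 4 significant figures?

65.25

M is at the origin; MJ is horizontal with |MJ| = 56.7 and J on the −x side, so J = (-56.70, 0.000). M and T share the same x with |MT| = 39.6 and T on the −y side, so T = (0.000, -39.60). The virtual corner opposite M is at (-56.70, -39.60). Since A1 is tangent to JE there, KE ⟂ JE and A1 meets LT tangentially, so KL is at right angles to LT, with radius 7.3, so the center K sits 7.3 in from both sides at K = (-49.40, -32.30). That places the tangent points at E = (-56.70, -32.30) on JE and L = (-49.40, -39.60) on LT. Then |ME| = |E − M| = 65.25.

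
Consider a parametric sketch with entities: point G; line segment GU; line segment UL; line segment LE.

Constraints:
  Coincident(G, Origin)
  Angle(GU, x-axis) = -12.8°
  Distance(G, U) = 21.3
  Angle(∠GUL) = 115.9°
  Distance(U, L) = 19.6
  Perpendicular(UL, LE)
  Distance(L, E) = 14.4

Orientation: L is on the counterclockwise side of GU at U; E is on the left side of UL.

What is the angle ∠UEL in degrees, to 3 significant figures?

53.7°

∠GUL = 115.9°, so UL runs at -12.8° + (180° − 115.9°) = 51.3° from the x-axis; with |UL| = 19.6, L = U + 19.6·(cos 51.3°, sin 51.3°) = (33.0, 10.6). UL ⟂ LE; with |LE| = 14.4 on the left of UL, E = L + 14.4·(-0.780, 0.625) = (21.8, 19.6). Then cos ∠UEL = EU·EL / (|EU||EL|), giving 53.7°.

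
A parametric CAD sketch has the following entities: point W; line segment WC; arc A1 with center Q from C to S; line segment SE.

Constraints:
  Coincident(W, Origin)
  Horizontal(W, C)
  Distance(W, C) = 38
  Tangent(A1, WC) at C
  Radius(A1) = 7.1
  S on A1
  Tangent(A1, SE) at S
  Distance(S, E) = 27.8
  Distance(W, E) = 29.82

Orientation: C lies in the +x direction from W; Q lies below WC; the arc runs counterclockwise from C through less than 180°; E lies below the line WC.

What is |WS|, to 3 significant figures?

32.4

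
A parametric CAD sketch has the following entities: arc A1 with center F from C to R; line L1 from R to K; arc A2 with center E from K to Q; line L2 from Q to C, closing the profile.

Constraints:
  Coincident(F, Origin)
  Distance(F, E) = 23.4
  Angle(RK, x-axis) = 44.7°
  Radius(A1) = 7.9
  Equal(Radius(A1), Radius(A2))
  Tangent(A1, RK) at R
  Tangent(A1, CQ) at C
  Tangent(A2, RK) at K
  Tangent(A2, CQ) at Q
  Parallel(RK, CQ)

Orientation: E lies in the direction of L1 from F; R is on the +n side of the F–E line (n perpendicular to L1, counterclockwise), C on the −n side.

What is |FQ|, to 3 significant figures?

24.7

The slot axis is L1's direction at 44.7°, so u = (cos 44.7°, sin 44.7°) = (0.711, 0.703) and n = (−sin 44.7°, cos 44.7°) = (-0.703, 0.711). F is at the origin and E lies 23.4 along u from F, so E = 23.4·u = (16.6, 16.5). Tangency of A1 to both parallel lines with radius 7.9 puts R and C at F ± 7.9·n: R = (-5.56, 5.62), C = (5.56, -5.62). Equal radii place K and Q the same way about E: K = E + 7.9·n = (11.1, 22.1), Q = E − 7.9·n = (22.2, 10.8). Then |FQ| = |Q − F| = 24.7.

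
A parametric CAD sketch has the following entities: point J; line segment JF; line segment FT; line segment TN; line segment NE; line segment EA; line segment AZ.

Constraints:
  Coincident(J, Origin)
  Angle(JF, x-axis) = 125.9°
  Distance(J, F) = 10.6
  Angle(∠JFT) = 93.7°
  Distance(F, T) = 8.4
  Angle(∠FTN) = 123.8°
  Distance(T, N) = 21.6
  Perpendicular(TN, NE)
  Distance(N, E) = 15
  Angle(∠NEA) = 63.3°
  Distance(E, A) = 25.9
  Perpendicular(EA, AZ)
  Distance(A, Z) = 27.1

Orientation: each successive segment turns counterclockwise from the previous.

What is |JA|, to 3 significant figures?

11.4

TN ⟂ NE, so NE runs at -1.60°; with |NE| = 15.0, E = (1.07, -17.9). ∠NEA = 63.3° gives EA at 115° from the x-axis; with |EA| = 25.9, A = (-9.92, 5.55). Then |JA| = |A − J| = 11.4.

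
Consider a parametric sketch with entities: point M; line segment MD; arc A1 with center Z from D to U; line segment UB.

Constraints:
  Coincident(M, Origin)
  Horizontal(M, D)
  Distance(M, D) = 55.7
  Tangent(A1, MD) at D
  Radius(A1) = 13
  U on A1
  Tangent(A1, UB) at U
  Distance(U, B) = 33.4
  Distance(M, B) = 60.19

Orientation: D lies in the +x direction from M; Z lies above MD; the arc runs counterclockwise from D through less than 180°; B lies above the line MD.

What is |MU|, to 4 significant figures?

68.32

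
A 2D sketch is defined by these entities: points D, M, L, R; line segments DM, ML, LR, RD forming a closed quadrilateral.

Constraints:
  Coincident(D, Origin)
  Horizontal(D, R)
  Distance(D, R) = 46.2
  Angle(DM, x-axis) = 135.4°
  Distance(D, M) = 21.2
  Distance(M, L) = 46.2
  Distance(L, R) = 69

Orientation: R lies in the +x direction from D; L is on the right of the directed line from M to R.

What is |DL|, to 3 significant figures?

34.8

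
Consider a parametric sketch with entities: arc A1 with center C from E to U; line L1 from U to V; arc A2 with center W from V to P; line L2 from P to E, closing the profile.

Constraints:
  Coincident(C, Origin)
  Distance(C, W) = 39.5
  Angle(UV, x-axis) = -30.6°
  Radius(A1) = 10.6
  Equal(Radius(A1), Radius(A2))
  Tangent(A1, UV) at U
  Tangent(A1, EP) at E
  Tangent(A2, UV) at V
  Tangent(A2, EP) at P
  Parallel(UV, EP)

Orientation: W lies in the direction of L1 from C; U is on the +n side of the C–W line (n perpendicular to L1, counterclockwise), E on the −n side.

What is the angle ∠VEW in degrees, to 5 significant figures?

13.201°

Tangency of A1 to both parallel lines with radius 10.6 puts U and E at C ± 10.6·n: U = (5.3958, 9.1239), E = (-5.3958, -9.1239). Equal radii place V and P the same way about W: V = W + 10.6·n = (39.395, -10.983), P = W − 10.6·n = (28.603, -29.231). Then cos ∠VEW = EV·EW / (|EV||EW|), giving 13.201°.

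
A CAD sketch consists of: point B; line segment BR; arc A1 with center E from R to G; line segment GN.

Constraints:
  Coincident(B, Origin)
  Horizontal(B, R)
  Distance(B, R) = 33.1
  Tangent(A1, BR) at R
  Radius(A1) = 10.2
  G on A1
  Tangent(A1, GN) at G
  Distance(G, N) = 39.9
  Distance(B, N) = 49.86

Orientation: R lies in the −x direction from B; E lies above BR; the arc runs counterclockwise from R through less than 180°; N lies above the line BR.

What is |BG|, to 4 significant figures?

24.52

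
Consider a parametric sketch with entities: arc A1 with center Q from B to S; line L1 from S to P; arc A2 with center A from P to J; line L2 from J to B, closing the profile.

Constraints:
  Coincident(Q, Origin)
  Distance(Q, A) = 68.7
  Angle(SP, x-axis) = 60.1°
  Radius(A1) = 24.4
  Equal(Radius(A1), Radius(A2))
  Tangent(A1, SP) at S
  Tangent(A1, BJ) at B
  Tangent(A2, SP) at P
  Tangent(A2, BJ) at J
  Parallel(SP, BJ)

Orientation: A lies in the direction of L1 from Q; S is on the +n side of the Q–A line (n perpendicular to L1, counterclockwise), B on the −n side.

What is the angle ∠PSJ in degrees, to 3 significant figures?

35.4°

The slot axis is L1's direction at 60.1°, so u = (cos 60.1°, sin 60.1°) = (0.498, 0.867) and n = (−sin 60.1°, cos 60.1°) = (-0.867, 0.498). Q is at the origin and A lies 68.7 along u from Q, so A = 68.7·u = (34.2, 59.6). Tangency of A1 to both parallel lines with radius 24.4 puts S and B at Q ± 24.4·n: S = (-21.2, 12.2), B = (21.2, -12.2). Equal radii place P and J the same way about A: P = A + 24.4·n = (13.1, 71.7), J = A − 24.4·n = (55.4, 47.4). Then cos ∠PSJ = SP·SJ / (|SP||SJ|), giving 35.4°.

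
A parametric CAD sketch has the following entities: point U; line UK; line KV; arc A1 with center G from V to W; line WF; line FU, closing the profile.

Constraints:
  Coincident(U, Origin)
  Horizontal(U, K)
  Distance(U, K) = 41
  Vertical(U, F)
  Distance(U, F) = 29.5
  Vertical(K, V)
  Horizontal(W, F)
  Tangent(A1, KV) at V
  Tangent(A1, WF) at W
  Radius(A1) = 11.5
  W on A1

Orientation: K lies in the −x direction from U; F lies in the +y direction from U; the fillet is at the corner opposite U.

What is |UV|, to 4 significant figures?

44.78

U is at the origin; U and K share the same y with |UK| = 41.0 and K on the −x side, so K = (-41.00, 0.000). U and F share the same x with |UF| = 29.5 and F on the +y side, so F = (0.000, 29.50). The virtual corner opposite U is at (-41.00, 29.50). A1 meets KV tangentially, so GV is at right angles to KV and tangency of A1 to WF means the radius GW is perpendicular to WF, with radius 11.5, so the center G sits 11.5 in from both sides at G = (-29.50, 18.00). That places the tangent points at V = (-41.00, 18.00) on KV and W = (-29.50, 29.50) on WF. Then |UV| = |V − U| = 44.78.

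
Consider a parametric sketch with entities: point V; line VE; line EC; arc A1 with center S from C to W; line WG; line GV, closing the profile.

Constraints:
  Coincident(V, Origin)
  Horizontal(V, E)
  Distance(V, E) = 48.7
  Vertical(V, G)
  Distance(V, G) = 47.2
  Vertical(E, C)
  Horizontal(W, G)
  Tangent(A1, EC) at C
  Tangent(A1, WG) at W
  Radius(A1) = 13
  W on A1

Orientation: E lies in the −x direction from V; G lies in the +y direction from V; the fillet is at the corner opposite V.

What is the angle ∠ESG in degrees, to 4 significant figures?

130.8°

V is at the origin; VE is horizontal with |VE| = 48.7 and E on the −x side, so E = (-48.70, 0.000). V and G share the same x with |VG| = 47.2 and G on the +y side, so G = (0.000, 47.20). The virtual corner opposite V is at (-48.70, 47.20). The tangent condition forces SC to be normal to EC and since A1 is tangent to WG there, SW ⟂ WG, with radius 13.0, so the center S sits 13.0 in from both sides at S = (-35.70, 34.20). Then cos ∠ESG = SE·SG / (|SE||SG|), giving 130.8°.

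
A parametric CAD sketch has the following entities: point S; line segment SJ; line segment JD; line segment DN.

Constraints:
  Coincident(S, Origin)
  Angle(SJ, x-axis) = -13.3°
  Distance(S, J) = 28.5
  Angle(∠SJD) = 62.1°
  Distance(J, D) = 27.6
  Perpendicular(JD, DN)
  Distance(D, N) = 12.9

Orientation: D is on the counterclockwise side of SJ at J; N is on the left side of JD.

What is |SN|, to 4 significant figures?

18.83

S is at the origin; SJ runs at -13.3° with length 28.5, so J = 28.5·(cos -13.3°, sin -13.3°) = (27.74, -6.556). ∠SJD = 62.1°, so JD runs at -13.3° + (180° − 62.1°) = 104.6° from the x-axis; with |JD| = 27.6, D = J + 27.6·(cos 104.6°, sin 104.6°) = (20.78, 20.15). The perpendicularity gives DN at right angles to JD; with |DN| = 12.9 on the left of JD, N = D + 12.9·(-0.9677, -0.2521) = (8.295, 16.90). Then |SN| = |N − S| = 18.83.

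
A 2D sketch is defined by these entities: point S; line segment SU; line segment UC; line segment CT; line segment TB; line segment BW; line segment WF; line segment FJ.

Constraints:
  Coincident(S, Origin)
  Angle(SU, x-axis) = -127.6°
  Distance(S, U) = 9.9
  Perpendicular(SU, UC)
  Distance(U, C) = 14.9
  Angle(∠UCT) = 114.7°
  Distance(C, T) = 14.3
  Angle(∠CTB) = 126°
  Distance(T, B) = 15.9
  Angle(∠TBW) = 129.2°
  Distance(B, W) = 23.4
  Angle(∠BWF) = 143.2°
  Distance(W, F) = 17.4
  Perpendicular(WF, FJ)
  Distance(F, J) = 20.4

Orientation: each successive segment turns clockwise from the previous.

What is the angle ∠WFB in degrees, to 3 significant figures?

21.2°

S is at the origin; SU runs at -127.6° with length 9.9, so U = (-6.04, -7.84). SU is perpendicular to UC, so UC runs at 142°; with |UC| = 14.9, C = (-17.8, 1.25). ∠UCT = 114.7° gives CT at 77.1° from the x-axis; with |CT| = 14.3, T = (-14.7, 15.2). ∠CTB = 126.0° gives TB at 23.1° from the x-axis; with |TB| = 15.9, B = (-0.0279, 21.4). ∠TBW = 129.2° gives BW at -27.7° from the x-axis; with |BW| = 23.4, W = (20.7, 10.5). ∠BWF = 143.2° gives WF at -64.5° from the x-axis; with |WF| = 17.4, F = (28.2, -5.16). Then cos ∠WFB = FW·FB / (|FW||FB|), giving 21.2°.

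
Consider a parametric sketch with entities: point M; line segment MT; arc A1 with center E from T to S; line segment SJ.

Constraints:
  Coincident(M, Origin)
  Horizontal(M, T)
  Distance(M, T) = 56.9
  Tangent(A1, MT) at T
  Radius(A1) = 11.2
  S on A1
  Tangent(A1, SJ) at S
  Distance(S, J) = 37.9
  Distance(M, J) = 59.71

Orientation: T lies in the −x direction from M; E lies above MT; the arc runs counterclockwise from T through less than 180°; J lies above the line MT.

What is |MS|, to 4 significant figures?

46.79

Checks: |ES| = 11.20 ✓; ∠(ES, SJ) = 90.00° ✓; |SJ| = 37.90 ✓; |MJ| = 59.71 ✓.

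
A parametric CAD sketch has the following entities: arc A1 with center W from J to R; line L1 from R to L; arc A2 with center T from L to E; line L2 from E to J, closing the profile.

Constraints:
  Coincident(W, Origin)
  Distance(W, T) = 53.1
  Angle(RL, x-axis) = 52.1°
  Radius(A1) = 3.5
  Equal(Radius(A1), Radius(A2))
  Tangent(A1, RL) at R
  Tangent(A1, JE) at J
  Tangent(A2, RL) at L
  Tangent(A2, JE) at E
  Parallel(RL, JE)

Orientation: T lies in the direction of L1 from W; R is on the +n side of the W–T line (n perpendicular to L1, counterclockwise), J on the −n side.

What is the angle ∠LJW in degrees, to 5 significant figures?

82.490°

The slot axis is L1's direction at 52.1°, so u = (cos 52.1°, sin 52.1°) = (0.61429, 0.78908) and n = (−sin 52.1°, cos 52.1°) = (-0.78908, 0.61429). W is at the origin and T lies 53.1 along u from W, so T = 53.1·u = (32.619, 41.900). Tangency of A1 to both parallel lines with radius 3.5 puts R and J at W ± 3.5·n: R = (-2.7618, 2.1500), J = (2.7618, -2.1500). Equal radii place L and E the same way about T: L = T + 3.5·n = (29.857, 44.050), E = T − 3.5·n = (35.380, 39.750). Then cos ∠LJW = JL·JW / (|JL||JW|), giving 82.490°.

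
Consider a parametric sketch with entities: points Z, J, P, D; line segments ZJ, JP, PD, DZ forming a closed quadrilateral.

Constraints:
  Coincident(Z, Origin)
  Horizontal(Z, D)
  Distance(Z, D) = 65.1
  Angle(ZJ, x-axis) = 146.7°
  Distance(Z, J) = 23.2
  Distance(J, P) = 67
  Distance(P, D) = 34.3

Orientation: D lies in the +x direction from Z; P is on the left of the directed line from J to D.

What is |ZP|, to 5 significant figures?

53.829

Z is at the origin; Z and D share the same y with |ZD| = 65.1 and D in +x, so D = (65.1, 0). ZJ runs at 146.7° with |ZJ| = 23.2, so J = (-19.391, 12.737). P is determined by |JP| = 67.0 and |PD| = 34.3 together: it lies at the intersection of circle(J, 67.0) and circle(D, 34.3). With |JD| = 85.445, the foot of the radical line on JD is 62.106 from J and the perpendicular offset is √(67.0² − 62.106²) = 25.135. Taking the left-of-JD solution: P = (45.769, 28.334).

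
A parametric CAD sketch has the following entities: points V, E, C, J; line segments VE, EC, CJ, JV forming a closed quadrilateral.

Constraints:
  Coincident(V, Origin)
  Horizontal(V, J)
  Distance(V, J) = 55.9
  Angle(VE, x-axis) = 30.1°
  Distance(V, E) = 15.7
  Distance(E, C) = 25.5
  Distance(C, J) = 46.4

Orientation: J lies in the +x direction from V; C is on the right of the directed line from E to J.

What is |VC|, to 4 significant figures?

21.88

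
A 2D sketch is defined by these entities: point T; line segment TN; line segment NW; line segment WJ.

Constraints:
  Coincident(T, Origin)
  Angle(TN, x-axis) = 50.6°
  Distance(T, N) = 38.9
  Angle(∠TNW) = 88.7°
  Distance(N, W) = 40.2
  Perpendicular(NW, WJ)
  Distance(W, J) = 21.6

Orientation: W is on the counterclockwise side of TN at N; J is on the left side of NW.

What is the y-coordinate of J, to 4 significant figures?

37.87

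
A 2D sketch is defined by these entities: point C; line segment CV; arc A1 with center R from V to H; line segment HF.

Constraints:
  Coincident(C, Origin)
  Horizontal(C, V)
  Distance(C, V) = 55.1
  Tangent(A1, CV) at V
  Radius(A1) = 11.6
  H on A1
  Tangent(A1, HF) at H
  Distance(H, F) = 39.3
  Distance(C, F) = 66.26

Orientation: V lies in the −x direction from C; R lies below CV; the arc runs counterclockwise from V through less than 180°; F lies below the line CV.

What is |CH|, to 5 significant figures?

67.194

C is at the origin; CV is horizontal with |CV| = 55.1 and V on the −x side, so V = (-55.100, 0.0000). The tangent condition forces RV to be normal to CV, so R = V + (0, -11.6) = (-55.100, -11.600). Since RH ⟂ HF (tangency), |RF| = √(11.6² + 39.3²) = 40.976 regardless of where H sits on A1. So F lies on both circle(C, 66.26) and circle(R, 40.976); the below-CV intersection is F = (-42.710, -50.658). H is the foot of the tangent from F: H = (-64.712, -18.094).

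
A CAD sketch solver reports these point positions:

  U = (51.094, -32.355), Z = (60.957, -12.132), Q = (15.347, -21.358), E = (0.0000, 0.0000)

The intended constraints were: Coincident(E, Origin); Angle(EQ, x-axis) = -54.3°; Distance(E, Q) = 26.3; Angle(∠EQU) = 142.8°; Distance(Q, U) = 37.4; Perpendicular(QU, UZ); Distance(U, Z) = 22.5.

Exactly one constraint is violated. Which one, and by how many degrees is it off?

Perpendicular(QU, UZ) — off by 8.90°.

E = (0.00, 0.00) ✓; EQ at -54.30° ✓; |EQ| = 26.30 ✓; ∠EQU = 142.8° ✓; |QU| = 37.40 ✓; ∠(QU, UZ) = 81.10° ✗; |UZ| = 22.50 ✓.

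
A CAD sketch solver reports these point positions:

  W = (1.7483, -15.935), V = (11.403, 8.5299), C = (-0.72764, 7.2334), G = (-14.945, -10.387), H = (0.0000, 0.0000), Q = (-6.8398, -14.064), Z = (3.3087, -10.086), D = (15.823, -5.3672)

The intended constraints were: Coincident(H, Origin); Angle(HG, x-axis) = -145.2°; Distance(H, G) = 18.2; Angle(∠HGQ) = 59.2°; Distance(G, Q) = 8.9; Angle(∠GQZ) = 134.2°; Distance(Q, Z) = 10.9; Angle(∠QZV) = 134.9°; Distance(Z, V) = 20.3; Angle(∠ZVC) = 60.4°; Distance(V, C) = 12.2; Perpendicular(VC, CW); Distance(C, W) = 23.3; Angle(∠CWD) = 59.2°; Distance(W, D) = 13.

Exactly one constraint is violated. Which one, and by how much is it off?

Distance(W, D) = 13 — off by 4.60.

H = (0.00, 0.00) ✓; HG at -145.2° ✓; |HG| = 18.20 ✓; ∠HGQ = 59.20° ✓; |GQ| = 8.900 ✓; ∠GQZ = 134.2° ✓; |QZ| = 10.90 ✓; ∠QZV = 134.9° ✓; |ZV| = 20.30 ✓; ∠ZVC = 60.40° ✓; |VC| = 12.20 ✓; ∠(VC, CW) = 90.00° ✓; |CW| = 23.30 ✓; ∠CWD = 59.20° ✓; |WD| = 17.60 ✗.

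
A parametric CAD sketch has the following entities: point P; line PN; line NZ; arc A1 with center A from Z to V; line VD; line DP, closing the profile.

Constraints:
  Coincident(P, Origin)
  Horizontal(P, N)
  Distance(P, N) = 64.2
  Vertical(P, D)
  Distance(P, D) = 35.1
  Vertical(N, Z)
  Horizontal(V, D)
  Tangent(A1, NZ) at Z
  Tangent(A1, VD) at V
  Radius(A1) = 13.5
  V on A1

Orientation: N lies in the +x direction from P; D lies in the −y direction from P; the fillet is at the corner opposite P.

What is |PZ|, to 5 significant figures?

67.736

The virtual corner opposite P is at (64.200, -35.100). A1 meets NZ tangentially, so AZ is at right angles to NZ and A1 meets VD tangentially, so AV is at right angles to VD, with radius 13.5, so the center A sits 13.5 in from both sides at A = (50.700, -21.600). That places the tangent points at Z = (64.200, -21.600) on NZ and V = (50.700, -35.100) on VD. Then |PZ| = |Z − P| = 67.736.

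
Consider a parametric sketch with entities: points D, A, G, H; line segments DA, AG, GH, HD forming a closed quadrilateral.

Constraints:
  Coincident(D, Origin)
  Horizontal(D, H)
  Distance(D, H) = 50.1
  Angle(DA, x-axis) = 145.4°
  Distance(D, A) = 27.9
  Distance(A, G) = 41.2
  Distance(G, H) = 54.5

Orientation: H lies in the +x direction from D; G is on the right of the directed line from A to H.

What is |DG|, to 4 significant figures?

19.03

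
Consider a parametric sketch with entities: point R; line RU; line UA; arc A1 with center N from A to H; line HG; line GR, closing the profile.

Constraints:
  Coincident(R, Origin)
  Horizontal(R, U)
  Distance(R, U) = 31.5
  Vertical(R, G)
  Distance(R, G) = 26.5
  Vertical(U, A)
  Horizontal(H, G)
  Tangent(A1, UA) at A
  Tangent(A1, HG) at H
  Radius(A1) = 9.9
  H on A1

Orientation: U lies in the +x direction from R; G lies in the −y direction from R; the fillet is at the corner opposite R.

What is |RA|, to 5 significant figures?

35.606

The virtual corner opposite R is at (31.500, -26.500). A1 meets UA tangentially, so NA is at right angles to UA and since A1 is tangent to HG there, NH ⟂ HG, with radius 9.9, so the center N sits 9.9 in from both sides at N = (21.600, -16.600). That places the tangent points at A = (31.500, -16.600) on UA and H = (21.600, -26.500) on HG. Then |RA| = |A − R| = 35.606.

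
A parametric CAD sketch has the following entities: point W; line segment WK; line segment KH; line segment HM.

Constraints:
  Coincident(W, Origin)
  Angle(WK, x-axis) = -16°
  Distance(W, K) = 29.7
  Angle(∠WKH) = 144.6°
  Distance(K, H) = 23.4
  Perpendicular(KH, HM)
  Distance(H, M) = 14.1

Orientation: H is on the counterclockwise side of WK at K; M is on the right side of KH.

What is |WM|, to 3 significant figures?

57.0

W is at the origin; WK runs at -16.0° with length 29.7, so K = 29.7·(cos -16.0°, sin -16.0°) = (28.5, -8.19). ∠WKH = 144.6°, so KH runs at -16.0° + (180° − 144.6°) = 19.4° from the x-axis; with |KH| = 23.4, H = K + 23.4·(cos 19.4°, sin 19.4°) = (50.6, -0.414). KH is perpendicular to HM; with |HM| = 14.1 on the right of KH, M = H + 14.1·(0.332, -0.943) = (55.3, -13.7). Then |WM| = |M − W| = 57.0.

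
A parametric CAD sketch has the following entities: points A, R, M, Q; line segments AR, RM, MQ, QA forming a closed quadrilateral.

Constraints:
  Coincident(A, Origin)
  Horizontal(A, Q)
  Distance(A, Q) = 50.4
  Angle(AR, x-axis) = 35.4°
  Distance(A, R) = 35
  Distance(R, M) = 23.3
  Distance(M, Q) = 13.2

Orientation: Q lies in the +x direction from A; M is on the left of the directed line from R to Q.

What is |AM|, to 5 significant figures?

52.416

Checks: |RM| = 23.30 ✓; |MQ| = 13.20 ✓.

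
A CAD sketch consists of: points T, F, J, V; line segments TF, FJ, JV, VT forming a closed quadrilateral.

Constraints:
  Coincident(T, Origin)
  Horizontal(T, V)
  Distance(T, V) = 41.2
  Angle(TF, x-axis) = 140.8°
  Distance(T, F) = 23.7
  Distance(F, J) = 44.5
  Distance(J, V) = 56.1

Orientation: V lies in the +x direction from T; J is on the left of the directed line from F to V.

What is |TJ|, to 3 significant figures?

49.2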